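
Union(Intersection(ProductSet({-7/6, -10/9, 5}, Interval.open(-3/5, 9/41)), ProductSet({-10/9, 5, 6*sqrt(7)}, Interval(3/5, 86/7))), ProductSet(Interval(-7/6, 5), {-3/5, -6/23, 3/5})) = ProductSet(Interval(-7/6, 5), {-3/5, -6/23, 3/5})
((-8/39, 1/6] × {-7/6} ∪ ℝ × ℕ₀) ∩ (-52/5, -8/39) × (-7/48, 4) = (-52/5, -8/39) × {0, 1, 2, 3}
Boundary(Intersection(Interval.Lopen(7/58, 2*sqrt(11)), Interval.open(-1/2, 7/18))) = {7/58, 7/18}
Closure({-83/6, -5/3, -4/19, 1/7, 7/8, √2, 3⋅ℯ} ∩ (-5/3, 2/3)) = {-4/19, 1/7}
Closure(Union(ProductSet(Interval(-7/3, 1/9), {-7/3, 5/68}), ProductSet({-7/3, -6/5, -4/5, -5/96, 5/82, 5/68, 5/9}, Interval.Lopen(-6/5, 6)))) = Union(ProductSet({-7/3, -6/5, -4/5, -5/96, 5/82, 5/68, 5/9}, Interval(-6/5, 6)), ProductSet(Interval(-7/3, 1/9), {-7/3, 5/68}))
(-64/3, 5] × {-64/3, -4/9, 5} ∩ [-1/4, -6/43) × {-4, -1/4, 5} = [-1/4, -6/43) × {5}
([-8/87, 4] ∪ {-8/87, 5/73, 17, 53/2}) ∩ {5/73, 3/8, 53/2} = {5/73, 3/8, 53/2}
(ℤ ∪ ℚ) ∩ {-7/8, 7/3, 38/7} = {-7/8, 7/3, 38/7}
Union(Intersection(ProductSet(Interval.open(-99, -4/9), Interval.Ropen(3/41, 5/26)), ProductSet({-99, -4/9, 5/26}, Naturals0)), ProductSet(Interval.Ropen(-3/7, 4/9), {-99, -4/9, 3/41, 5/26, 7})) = ProductSet(Interval.Ropen(-3/7, 4/9), {-99, -4/9, 3/41, 5/26, 7})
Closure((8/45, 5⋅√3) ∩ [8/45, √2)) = [8/45, √2]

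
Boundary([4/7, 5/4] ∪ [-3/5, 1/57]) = {-3/5, 1/57, 4/7, 5/4}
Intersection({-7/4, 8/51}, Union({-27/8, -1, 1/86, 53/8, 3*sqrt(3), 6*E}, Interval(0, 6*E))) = {8/51}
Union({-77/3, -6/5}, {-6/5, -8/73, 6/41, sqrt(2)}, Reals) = Reals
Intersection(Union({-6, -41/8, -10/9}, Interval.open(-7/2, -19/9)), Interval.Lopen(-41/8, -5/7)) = Union({-10/9}, Interval.open(-7/2, -19/9))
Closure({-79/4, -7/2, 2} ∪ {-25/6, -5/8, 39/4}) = {-79/4, -25/6, -7/2, -5/8, 2, 39/4}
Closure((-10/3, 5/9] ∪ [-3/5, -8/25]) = [-10/3, 5/9]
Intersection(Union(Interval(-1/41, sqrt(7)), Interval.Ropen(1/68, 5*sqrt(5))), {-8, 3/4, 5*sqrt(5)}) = {3/4}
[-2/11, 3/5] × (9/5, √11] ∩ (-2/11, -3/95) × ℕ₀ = (-2/11, -3/95) × {2, 3}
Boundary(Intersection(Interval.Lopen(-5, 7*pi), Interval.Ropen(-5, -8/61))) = {-5, -8/61}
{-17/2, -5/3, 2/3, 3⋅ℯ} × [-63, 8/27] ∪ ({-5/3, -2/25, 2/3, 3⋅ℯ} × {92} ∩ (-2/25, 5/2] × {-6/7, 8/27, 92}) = ({2/3} × {92}) ∪ ({-17/2, -5/3, 2/3, 3⋅ℯ} × [-63, 8/27])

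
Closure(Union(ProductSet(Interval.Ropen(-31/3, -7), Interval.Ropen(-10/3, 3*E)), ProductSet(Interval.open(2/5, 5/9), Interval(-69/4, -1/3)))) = Union(ProductSet({-31/3, -7}, Interval(-10/3, 3*E)), ProductSet(Interval(-31/3, -7), {-10/3, 3*E}), ProductSet(Interval.Ropen(-31/3, -7), Interval.Ropen(-10/3, 3*E)), ProductSet(Interval(2/5, 5/9), Interval(-69/4, -1/3)))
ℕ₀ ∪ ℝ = ℝ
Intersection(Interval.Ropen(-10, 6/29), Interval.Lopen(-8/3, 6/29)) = Interval.open(-8/3, 6/29)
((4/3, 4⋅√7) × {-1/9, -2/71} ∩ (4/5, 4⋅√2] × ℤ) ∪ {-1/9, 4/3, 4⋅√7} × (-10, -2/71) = {-1/9, 4/3, 4⋅√7} × (-10, -2/71)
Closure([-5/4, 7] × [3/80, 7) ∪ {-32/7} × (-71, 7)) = ({-32/7} × [-71, 7]) ∪ ([-5/4, 7] × [3/80, 7])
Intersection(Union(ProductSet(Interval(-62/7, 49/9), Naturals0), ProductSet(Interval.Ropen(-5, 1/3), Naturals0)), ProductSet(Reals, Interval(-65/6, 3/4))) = ProductSet(Interval(-62/7, 49/9), Range(0, 1, 1))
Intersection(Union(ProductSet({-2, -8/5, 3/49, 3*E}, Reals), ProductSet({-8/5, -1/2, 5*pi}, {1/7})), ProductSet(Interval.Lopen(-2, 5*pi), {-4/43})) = ProductSet({-8/5, 3/49, 3*E}, {-4/43})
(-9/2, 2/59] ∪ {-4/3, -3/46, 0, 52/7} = (-9/2, 2/59] ∪ {52/7}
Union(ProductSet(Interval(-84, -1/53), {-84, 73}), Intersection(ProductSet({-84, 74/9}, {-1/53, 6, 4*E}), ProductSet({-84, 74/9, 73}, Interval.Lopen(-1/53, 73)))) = Union(ProductSet({-84, 74/9}, {6, 4*E}), ProductSet(Interval(-84, -1/53), {-84, 73}))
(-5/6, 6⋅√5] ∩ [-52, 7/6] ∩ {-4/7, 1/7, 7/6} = {-4/7, 1/7, 7/6}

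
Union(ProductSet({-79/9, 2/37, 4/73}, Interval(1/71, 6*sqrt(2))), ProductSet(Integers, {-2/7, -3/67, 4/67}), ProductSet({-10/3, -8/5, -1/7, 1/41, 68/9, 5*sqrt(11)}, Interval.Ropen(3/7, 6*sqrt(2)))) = Union(ProductSet({-79/9, 2/37, 4/73}, Interval(1/71, 6*sqrt(2))), ProductSet({-10/3, -8/5, -1/7, 1/41, 68/9, 5*sqrt(11)}, Interval.Ropen(3/7, 6*sqrt(2))), ProductSet(Integers, {-2/7, -3/67, 4/67}))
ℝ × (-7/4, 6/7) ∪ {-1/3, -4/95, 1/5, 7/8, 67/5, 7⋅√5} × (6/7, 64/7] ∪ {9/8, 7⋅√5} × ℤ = (ℝ × (-7/4, 6/7)) ∪ ({9/8, 7⋅√5} × ℤ) ∪ ({-1/3, -4/95, 1/5, 7/8, 67/5, 7⋅√5} × (6/7, 64/7])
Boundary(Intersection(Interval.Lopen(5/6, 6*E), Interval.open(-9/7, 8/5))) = {5/6, 8/5}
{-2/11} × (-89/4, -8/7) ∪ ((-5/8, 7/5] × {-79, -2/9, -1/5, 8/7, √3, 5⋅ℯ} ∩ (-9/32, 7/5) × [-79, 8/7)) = ({-2/11} × (-89/4, -8/7)) ∪ ((-9/32, 7/5) × {-79, -2/9, -1/5})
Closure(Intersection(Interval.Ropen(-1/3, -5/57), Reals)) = Interval(-1/3, -5/57)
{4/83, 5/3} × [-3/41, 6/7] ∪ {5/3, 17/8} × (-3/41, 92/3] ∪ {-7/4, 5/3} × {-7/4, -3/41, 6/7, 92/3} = ({-7/4, 5/3} × {-7/4, -3/41, 6/7, 92/3}) ∪ ({4/83, 5/3} × [-3/41, 6/7]) ∪ ({5/3, 17/8} × (-3/41, 92/3])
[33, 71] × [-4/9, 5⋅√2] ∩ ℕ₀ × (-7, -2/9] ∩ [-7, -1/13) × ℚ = ∅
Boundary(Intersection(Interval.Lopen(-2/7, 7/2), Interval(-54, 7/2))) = {-2/7, 7/2}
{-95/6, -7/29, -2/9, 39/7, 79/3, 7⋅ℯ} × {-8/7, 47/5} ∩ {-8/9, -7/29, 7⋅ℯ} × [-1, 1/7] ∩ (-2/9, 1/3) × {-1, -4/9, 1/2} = ∅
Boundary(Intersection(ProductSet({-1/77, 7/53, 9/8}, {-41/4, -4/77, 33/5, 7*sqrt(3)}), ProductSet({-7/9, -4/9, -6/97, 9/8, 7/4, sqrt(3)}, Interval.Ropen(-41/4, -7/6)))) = ProductSet({9/8}, {-41/4})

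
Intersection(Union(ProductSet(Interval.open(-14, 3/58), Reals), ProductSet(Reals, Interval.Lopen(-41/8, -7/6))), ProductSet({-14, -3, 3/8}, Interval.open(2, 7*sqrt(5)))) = ProductSet({-3}, Interval.open(2, 7*sqrt(5)))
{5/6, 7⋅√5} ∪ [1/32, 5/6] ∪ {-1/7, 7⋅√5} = {-1/7, 7⋅√5} ∪ [1/32, 5/6]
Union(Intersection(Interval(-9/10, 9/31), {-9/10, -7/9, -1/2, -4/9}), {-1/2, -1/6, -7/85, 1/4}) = {-9/10, -7/9, -1/2, -4/9, -1/6, -7/85, 1/4}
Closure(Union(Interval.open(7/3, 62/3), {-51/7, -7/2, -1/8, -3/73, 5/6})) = Union({-51/7, -7/2, -1/8, -3/73, 5/6}, Interval(7/3, 62/3))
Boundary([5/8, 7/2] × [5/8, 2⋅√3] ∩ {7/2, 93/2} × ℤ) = {7/2} × {1, 2, 3}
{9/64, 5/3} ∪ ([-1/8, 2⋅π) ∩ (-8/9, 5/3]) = [-1/8, 5/3]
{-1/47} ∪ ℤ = ℤ ∪ {-1/47}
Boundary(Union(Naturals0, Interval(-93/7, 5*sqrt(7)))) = Union(Complement(Naturals0, Interval.open(-93/7, 5*sqrt(7))), {-93/7, 5*sqrt(7)})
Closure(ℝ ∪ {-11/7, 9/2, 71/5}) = ℝ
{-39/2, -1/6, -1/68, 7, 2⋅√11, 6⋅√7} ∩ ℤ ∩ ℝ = {7}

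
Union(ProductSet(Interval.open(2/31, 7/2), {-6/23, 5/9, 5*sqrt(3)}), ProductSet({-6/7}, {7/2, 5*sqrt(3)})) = Union(ProductSet({-6/7}, {7/2, 5*sqrt(3)}), ProductSet(Interval.open(2/31, 7/2), {-6/23, 5/9, 5*sqrt(3)}))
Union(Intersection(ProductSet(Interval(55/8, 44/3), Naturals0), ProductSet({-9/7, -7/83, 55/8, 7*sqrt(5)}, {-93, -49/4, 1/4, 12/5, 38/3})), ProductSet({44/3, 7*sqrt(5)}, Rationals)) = ProductSet({44/3, 7*sqrt(5)}, Rationals)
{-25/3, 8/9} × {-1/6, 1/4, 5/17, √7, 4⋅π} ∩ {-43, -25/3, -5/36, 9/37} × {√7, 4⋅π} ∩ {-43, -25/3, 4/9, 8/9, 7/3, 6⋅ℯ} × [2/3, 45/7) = {-25/3} × {√7}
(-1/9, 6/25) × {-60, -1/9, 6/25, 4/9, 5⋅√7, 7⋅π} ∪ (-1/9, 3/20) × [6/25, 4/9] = ((-1/9, 3/20) × [6/25, 4/9]) ∪ ((-1/9, 6/25) × {-60, -1/9, 6/25, 4/9, 5⋅√7, 7⋅π})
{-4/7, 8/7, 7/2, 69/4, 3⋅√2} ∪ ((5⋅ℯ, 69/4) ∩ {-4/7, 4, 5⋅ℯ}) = {-4/7, 8/7, 7/2, 69/4, 3⋅√2}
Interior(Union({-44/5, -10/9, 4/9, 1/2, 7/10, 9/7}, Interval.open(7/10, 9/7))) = Interval.open(7/10, 9/7)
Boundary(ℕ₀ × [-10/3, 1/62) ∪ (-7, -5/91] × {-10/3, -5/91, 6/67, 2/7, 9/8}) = (ℕ₀ × [-10/3, 1/62]) ∪ ([-7, -5/91] × {-10/3, -5/91, 6/67, 2/7, 9/8})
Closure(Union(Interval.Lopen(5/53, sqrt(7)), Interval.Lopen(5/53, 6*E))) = Interval(5/53, 6*E)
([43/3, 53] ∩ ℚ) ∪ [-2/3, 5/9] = [-2/3, 5/9] ∪ (ℚ ∩ [43/3, 53])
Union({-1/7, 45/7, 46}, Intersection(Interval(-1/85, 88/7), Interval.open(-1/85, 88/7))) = Union({-1/7, 46}, Interval.open(-1/85, 88/7))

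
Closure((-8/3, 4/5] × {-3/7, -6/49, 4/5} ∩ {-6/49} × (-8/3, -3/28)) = {-6/49} × {-3/7, -6/49}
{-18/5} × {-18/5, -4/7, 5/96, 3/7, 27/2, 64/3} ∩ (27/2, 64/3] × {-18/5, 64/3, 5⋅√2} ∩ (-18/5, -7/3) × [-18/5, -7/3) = ∅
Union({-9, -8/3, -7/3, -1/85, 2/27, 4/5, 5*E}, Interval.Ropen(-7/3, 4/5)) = Union({-9, -8/3, 5*E}, Interval(-7/3, 4/5))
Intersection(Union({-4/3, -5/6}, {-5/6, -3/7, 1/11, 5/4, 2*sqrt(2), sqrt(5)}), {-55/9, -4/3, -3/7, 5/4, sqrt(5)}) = {-4/3, -3/7, 5/4, sqrt(5)}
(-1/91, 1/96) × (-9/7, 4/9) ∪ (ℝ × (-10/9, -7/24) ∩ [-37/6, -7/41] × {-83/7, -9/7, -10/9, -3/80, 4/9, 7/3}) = (-1/91, 1/96) × (-9/7, 4/9)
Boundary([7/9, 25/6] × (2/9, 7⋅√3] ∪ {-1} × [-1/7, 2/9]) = ({-1} × [-1/7, 2/9]) ∪ ({7/9, 25/6} × [2/9, 7⋅√3]) ∪ ([7/9, 25/6] × {2/9, 7⋅√3})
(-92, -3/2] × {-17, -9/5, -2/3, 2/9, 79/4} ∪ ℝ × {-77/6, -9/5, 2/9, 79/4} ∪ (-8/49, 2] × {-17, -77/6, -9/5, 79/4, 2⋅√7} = (ℝ × {-77/6, -9/5, 2/9, 79/4}) ∪ ((-92, -3/2] × {-17, -9/5, -2/3, 2/9, 79/4}) ∪ ((-8/49, 2] × {-17, -77/6, -9/5, 79/4, 2⋅√7})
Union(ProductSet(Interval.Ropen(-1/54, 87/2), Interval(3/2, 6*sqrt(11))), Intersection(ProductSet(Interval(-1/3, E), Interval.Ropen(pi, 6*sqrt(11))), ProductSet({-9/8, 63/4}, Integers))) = ProductSet(Interval.Ropen(-1/54, 87/2), Interval(3/2, 6*sqrt(11)))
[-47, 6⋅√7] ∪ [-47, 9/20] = [-47, 6⋅√7]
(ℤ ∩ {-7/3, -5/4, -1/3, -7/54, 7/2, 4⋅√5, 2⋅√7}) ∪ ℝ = ℝ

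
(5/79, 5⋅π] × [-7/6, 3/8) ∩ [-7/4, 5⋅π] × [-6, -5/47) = (5/79, 5⋅π] × [-7/6, -5/47)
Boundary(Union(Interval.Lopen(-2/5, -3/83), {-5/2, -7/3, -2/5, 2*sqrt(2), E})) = {-5/2, -7/3, -2/5, -3/83, 2*sqrt(2), E}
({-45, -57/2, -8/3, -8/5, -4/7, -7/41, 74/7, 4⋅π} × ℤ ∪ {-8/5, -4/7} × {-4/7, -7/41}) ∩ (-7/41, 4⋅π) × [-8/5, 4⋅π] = {74/7} × {-1, 0, …, 12}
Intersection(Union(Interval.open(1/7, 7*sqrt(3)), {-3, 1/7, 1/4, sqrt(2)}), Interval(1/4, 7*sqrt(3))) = Interval.Ropen(1/4, 7*sqrt(3))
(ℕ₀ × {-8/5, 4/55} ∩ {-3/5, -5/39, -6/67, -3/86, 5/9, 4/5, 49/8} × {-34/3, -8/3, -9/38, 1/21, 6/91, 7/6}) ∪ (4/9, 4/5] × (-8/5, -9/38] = (4/9, 4/5] × (-8/5, -9/38]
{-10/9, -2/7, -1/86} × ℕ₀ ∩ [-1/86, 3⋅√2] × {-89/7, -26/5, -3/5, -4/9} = ∅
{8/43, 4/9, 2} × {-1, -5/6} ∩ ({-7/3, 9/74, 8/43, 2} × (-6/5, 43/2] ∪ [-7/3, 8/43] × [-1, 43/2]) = {8/43, 2} × {-1, -5/6}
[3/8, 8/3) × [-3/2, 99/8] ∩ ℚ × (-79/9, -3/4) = (ℚ ∩ [3/8, 8/3)) × [-3/2, -3/4)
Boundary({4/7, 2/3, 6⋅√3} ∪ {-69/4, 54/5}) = {-69/4, 4/7, 2/3, 54/5, 6⋅√3}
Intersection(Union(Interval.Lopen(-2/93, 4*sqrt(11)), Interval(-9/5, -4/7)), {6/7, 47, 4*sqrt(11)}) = {6/7, 4*sqrt(11)}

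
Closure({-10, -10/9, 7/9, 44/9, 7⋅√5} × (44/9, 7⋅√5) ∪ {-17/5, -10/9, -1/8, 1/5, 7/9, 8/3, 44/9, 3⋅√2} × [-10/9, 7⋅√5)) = ({-10, -10/9, 7/9, 44/9, 7⋅√5} × [44/9, 7⋅√5]) ∪ ({-17/5, -10/9, -1/8, 1/5, 7/9, 8/3, 44/9, 3⋅√2} × [-10/9, 7⋅√5])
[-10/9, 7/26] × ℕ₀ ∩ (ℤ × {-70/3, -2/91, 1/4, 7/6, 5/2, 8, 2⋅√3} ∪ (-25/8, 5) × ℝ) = [-10/9, 7/26] × ℕ₀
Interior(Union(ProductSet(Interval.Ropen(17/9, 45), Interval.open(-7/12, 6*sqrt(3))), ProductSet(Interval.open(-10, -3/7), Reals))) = Union(ProductSet(Interval.open(-10, -3/7), Reals), ProductSet(Interval.open(17/9, 45), Interval.open(-7/12, 6*sqrt(3))))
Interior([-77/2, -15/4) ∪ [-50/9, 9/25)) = (-77/2, 9/25)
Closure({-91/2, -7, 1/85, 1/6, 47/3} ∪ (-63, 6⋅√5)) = [-63, 6⋅√5] ∪ {47/3}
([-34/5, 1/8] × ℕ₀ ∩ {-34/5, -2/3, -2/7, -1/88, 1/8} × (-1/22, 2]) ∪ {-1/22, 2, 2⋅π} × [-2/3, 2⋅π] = ({-34/5, -2/3, -2/7, -1/88, 1/8} × {0, 1, 2}) ∪ ({-1/22, 2, 2⋅π} × [-2/3, 2⋅π])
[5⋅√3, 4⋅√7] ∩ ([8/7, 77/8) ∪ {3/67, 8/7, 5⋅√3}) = [5⋅√3, 77/8)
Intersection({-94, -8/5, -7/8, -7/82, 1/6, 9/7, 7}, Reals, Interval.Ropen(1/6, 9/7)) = {1/6}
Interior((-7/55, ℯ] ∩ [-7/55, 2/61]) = (-7/55, 2/61)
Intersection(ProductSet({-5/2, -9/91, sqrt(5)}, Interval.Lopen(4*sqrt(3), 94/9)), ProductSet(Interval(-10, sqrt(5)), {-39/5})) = EmptySet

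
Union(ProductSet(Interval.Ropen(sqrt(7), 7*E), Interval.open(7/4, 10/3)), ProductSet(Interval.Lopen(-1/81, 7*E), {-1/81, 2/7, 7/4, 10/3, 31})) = Union(ProductSet(Interval.Lopen(-1/81, 7*E), {-1/81, 2/7, 7/4, 10/3, 31}), ProductSet(Interval.Ropen(sqrt(7), 7*E), Interval.open(7/4, 10/3)))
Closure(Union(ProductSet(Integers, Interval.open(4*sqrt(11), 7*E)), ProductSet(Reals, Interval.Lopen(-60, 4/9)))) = Union(ProductSet(Integers, Interval(4*sqrt(11), 7*E)), ProductSet(Reals, Interval(-60, 4/9)))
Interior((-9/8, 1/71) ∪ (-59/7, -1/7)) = (-59/7, 1/71)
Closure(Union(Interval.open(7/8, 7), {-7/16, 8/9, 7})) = Union({-7/16}, Interval(7/8, 7))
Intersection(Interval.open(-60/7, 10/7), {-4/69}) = {-4/69}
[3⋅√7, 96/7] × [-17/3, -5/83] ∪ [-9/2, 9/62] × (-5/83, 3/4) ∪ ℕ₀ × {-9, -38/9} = (ℕ₀ × {-9, -38/9}) ∪ ([-9/2, 9/62] × (-5/83, 3/4)) ∪ ([3⋅√7, 96/7] × [-17/3, -5/83])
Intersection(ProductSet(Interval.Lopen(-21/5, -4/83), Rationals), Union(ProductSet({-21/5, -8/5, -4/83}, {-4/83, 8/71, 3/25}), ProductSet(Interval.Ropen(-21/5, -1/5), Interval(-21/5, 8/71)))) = Union(ProductSet({-8/5, -4/83}, {-4/83, 8/71, 3/25}), ProductSet(Interval.open(-21/5, -1/5), Intersection(Interval(-21/5, 8/71), Rationals)))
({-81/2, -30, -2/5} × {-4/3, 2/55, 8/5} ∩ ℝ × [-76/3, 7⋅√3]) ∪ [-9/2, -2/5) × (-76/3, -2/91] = ({-81/2, -30, -2/5} × {-4/3, 2/55, 8/5}) ∪ ([-9/2, -2/5) × (-76/3, -2/91])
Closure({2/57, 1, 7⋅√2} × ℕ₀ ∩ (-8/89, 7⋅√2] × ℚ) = {2/57, 1, 7⋅√2} × ℕ₀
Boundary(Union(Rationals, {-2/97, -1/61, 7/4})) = Reals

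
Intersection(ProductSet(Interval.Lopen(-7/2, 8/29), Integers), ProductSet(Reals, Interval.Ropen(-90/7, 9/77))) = ProductSet(Interval.Lopen(-7/2, 8/29), Range(-12, 1, 1))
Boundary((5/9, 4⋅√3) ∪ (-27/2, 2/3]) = {-27/2, 4⋅√3}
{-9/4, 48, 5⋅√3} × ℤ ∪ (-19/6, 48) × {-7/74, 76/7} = ((-19/6, 48) × {-7/74, 76/7}) ∪ ({-9/4, 48, 5⋅√3} × ℤ)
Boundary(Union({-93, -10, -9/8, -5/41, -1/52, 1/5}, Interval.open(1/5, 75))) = {-93, -10, -9/8, -5/41, -1/52, 1/5, 75}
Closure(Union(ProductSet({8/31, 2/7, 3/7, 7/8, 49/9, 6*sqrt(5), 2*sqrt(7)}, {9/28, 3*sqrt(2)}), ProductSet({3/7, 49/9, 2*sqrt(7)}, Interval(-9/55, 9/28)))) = Union(ProductSet({3/7, 49/9, 2*sqrt(7)}, Interval(-9/55, 9/28)), ProductSet({8/31, 2/7, 3/7, 7/8, 49/9, 6*sqrt(5), 2*sqrt(7)}, {9/28, 3*sqrt(2)}))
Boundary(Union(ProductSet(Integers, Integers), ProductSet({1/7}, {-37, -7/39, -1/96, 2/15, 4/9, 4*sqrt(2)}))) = Union(ProductSet({1/7}, {-37, -7/39, -1/96, 2/15, 4/9, 4*sqrt(2)}), ProductSet(Integers, Integers))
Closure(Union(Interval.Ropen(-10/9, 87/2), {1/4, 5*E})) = Interval(-10/9, 87/2)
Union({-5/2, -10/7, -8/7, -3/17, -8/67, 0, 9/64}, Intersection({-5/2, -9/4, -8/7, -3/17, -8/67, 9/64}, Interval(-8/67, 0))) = {-5/2, -10/7, -8/7, -3/17, -8/67, 0, 9/64}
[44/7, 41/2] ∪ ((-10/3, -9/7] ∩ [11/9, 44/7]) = [44/7, 41/2]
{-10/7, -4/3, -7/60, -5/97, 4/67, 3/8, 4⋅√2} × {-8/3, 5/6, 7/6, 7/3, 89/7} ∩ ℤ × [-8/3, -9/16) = ∅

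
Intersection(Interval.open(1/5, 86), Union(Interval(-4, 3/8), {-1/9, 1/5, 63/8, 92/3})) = Union({63/8, 92/3}, Interval.Lopen(1/5, 3/8))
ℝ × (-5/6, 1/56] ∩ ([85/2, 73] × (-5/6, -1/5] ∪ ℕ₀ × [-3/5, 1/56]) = (ℕ₀ × [-3/5, 1/56]) ∪ ([85/2, 73] × (-5/6, -1/5])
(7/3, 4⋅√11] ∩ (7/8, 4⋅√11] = (7/3, 4⋅√11]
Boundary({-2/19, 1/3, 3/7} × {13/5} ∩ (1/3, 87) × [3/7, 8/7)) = ∅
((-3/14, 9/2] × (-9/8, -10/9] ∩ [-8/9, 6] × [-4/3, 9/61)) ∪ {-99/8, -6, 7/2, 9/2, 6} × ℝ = ({-99/8, -6, 7/2, 9/2, 6} × ℝ) ∪ ((-3/14, 9/2] × (-9/8, -10/9])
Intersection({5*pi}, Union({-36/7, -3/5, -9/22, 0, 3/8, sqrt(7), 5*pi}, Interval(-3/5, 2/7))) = {5*pi}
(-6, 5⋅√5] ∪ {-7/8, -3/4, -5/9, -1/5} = (-6, 5⋅√5]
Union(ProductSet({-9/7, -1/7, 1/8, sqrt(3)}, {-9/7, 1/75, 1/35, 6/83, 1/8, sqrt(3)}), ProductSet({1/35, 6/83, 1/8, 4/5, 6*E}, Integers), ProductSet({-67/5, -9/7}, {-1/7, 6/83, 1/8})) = Union(ProductSet({-67/5, -9/7}, {-1/7, 6/83, 1/8}), ProductSet({-9/7, -1/7, 1/8, sqrt(3)}, {-9/7, 1/75, 1/35, 6/83, 1/8, sqrt(3)}), ProductSet({1/35, 6/83, 1/8, 4/5, 6*E}, Integers))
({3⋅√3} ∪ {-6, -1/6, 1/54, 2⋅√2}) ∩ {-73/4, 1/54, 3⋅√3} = {1/54, 3⋅√3}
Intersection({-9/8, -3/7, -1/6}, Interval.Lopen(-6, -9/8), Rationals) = {-9/8}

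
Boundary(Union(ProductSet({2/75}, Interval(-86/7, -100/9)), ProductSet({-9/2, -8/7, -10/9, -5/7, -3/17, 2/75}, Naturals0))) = Union(ProductSet({2/75}, Interval(-86/7, -100/9)), ProductSet({-9/2, -8/7, -10/9, -5/7, -3/17, 2/75}, Naturals0))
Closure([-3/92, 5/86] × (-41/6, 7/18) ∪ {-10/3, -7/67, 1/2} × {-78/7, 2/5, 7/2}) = ({-10/3, -7/67, 1/2} × {-78/7, 2/5, 7/2}) ∪ ([-3/92, 5/86] × [-41/6, 7/18])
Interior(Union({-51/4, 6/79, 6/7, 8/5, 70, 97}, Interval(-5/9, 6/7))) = Interval.open(-5/9, 6/7)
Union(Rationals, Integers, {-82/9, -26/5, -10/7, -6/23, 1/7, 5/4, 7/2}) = Rationals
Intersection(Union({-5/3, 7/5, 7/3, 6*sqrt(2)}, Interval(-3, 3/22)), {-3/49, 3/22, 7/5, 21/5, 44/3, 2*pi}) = {-3/49, 3/22, 7/5}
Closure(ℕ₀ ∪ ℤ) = ℤ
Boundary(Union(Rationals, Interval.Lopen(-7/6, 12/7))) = Union(Interval(-oo, -7/6), Interval(12/7, oo))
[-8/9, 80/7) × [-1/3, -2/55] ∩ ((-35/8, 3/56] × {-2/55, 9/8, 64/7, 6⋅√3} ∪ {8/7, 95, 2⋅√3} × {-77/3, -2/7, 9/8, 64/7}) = ([-8/9, 3/56] × {-2/55}) ∪ ({8/7, 2⋅√3} × {-2/7})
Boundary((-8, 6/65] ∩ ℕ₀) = {0}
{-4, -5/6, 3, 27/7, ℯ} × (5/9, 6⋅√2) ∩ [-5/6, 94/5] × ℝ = {-5/6, 3, 27/7, ℯ} × (5/9, 6⋅√2)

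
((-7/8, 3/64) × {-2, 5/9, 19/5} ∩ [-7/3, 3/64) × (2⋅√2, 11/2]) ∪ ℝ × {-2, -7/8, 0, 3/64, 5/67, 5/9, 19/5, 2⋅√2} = ℝ × {-2, -7/8, 0, 3/64, 5/67, 5/9, 19/5, 2⋅√2}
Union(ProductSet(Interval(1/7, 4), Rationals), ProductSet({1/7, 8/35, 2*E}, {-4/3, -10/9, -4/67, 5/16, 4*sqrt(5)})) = Union(ProductSet({1/7, 8/35, 2*E}, {-4/3, -10/9, -4/67, 5/16, 4*sqrt(5)}), ProductSet(Interval(1/7, 4), Rationals))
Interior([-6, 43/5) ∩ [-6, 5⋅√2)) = (-6, 5⋅√2)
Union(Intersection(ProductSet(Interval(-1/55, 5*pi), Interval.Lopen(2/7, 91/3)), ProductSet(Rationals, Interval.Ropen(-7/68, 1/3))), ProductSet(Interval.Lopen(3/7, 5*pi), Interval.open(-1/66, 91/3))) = Union(ProductSet(Intersection(Interval(-1/55, 5*pi), Rationals), Interval.open(2/7, 1/3)), ProductSet(Interval.Lopen(3/7, 5*pi), Interval.open(-1/66, 91/3)))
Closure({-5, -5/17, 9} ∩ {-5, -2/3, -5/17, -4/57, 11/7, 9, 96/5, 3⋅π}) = {-5, -5/17, 9}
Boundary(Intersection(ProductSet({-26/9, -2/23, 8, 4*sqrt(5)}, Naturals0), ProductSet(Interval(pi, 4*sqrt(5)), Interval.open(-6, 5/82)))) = ProductSet({8, 4*sqrt(5)}, Range(0, 1, 1))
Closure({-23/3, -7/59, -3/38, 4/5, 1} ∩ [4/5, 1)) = {4/5}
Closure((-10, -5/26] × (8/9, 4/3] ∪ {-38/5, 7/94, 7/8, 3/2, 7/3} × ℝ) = ({-10, -5/26} × [8/9, 4/3]) ∪ ([-10, -5/26] × {8/9, 4/3}) ∪ ((-10, -5/26] × (8/9, 4/3]) ∪ ({-38/5, 7/94, 7/8, 3/2, 7/3} × (-∞, ∞))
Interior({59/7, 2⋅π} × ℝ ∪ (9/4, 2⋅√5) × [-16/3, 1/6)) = (9/4, 2⋅√5) × (-16/3, 1/6)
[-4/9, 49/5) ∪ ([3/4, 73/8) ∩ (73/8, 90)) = [-4/9, 49/5)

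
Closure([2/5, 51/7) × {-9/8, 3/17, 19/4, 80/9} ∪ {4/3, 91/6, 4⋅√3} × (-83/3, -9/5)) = ([2/5, 51/7] × {-9/8, 3/17, 19/4, 80/9}) ∪ ({4/3, 91/6, 4⋅√3} × [-83/3, -9/5])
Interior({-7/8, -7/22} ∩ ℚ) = ∅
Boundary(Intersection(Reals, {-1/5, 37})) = {-1/5, 37}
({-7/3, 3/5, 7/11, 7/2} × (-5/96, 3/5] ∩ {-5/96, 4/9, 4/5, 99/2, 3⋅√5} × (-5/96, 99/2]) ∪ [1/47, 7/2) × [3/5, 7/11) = [1/47, 7/2) × [3/5, 7/11)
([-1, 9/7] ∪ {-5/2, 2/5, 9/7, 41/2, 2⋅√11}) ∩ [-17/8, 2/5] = [-1, 2/5]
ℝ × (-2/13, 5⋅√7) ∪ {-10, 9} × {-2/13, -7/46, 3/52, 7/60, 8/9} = ({-10, 9} × {-2/13, -7/46, 3/52, 7/60, 8/9}) ∪ (ℝ × (-2/13, 5⋅√7))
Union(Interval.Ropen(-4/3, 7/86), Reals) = Interval(-oo, oo)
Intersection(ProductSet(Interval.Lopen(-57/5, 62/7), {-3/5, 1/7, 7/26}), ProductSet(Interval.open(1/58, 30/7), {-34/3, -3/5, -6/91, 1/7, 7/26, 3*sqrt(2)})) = ProductSet(Interval.open(1/58, 30/7), {-3/5, 1/7, 7/26})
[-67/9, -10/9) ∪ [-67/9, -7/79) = [-67/9, -7/79)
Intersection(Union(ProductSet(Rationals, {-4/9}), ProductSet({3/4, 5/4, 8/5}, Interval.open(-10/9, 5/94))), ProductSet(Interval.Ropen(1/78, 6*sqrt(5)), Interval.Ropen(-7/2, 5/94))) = Union(ProductSet({3/4, 5/4, 8/5}, Interval.open(-10/9, 5/94)), ProductSet(Intersection(Interval.Ropen(1/78, 6*sqrt(5)), Rationals), {-4/9}))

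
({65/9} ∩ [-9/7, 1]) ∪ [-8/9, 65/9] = [-8/9, 65/9]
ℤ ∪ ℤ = ℤ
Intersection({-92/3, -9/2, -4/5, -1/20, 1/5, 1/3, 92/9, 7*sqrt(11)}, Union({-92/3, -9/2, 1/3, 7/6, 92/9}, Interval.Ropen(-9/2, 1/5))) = {-92/3, -9/2, -4/5, -1/20, 1/3, 92/9}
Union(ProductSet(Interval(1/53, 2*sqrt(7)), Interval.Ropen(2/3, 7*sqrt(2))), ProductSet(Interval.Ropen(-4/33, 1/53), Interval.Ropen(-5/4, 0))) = Union(ProductSet(Interval.Ropen(-4/33, 1/53), Interval.Ropen(-5/4, 0)), ProductSet(Interval(1/53, 2*sqrt(7)), Interval.Ropen(2/3, 7*sqrt(2))))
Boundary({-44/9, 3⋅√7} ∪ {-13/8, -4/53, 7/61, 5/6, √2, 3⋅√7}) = {-44/9, -13/8, -4/53, 7/61, 5/6, √2, 3⋅√7}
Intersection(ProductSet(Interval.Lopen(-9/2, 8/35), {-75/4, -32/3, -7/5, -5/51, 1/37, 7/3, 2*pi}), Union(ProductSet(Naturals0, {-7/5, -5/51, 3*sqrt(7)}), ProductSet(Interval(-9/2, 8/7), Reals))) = ProductSet(Interval.Lopen(-9/2, 8/35), {-75/4, -32/3, -7/5, -5/51, 1/37, 7/3, 2*pi})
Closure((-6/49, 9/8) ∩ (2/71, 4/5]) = [2/71, 4/5]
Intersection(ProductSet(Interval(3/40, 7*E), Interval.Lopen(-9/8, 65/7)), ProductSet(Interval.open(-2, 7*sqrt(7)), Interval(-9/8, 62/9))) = ProductSet(Interval.Ropen(3/40, 7*sqrt(7)), Interval.Lopen(-9/8, 62/9))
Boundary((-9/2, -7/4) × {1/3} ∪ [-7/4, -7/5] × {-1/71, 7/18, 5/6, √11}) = ([-9/2, -7/4] × {1/3}) ∪ ([-7/4, -7/5] × {-1/71, 7/18, 5/6, √11})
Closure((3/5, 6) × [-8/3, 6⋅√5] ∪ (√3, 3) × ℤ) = ((√3, 3) × ℤ) ∪ ([3/5, 6] × [-8/3, 6⋅√5]) ∪ ([√3, 3] × (ℤ \ (-8/3, 6⋅√5)))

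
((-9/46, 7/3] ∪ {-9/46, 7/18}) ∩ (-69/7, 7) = [-9/46, 7/3]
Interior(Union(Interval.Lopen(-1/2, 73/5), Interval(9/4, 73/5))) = Interval.open(-1/2, 73/5)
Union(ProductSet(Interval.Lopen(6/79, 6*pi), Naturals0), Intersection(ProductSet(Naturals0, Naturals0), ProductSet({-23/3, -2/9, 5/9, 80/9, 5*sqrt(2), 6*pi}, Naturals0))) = ProductSet(Interval.Lopen(6/79, 6*pi), Naturals0)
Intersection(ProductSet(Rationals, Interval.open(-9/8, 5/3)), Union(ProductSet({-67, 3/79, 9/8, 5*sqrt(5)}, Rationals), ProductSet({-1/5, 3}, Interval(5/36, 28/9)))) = Union(ProductSet({-1/5, 3}, Interval.Ropen(5/36, 5/3)), ProductSet({-67, 3/79, 9/8}, Intersection(Interval.open(-9/8, 5/3), Rationals)))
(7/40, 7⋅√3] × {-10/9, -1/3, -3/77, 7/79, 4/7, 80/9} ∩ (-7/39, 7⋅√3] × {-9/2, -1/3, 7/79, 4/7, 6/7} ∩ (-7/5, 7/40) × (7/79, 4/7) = ∅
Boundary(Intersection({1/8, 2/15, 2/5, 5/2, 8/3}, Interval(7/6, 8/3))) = {5/2, 8/3}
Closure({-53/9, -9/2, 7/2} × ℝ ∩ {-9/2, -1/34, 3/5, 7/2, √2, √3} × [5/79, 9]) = {-9/2, 7/2} × [5/79, 9]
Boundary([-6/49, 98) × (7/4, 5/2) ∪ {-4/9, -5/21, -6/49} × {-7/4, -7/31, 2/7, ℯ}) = ({-6/49, 98} × [7/4, 5/2]) ∪ ([-6/49, 98] × {7/4, 5/2}) ∪ ({-4/9, -5/21, -6/49} × {-7/4, -7/31, 2/7, ℯ})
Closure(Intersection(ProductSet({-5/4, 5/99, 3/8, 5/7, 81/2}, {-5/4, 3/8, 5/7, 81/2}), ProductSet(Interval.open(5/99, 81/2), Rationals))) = ProductSet({3/8, 5/7}, {-5/4, 3/8, 5/7, 81/2})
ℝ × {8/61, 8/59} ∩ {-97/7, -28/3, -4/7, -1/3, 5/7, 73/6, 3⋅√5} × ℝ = {-97/7, -28/3, -4/7, -1/3, 5/7, 73/6, 3⋅√5} × {8/61, 8/59}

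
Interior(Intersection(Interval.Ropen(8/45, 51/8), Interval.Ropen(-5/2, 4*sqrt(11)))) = Interval.open(8/45, 51/8)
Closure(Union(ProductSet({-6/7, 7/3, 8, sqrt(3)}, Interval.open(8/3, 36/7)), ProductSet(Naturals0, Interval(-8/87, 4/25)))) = Union(ProductSet({-6/7, 7/3, 8, sqrt(3)}, Interval(8/3, 36/7)), ProductSet(Naturals0, Interval(-8/87, 4/25)))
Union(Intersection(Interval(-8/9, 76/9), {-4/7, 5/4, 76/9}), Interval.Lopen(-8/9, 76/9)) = Interval.Lopen(-8/9, 76/9)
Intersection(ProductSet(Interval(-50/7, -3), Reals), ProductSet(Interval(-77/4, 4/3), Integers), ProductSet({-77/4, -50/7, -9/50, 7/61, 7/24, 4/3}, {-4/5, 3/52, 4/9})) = EmptySet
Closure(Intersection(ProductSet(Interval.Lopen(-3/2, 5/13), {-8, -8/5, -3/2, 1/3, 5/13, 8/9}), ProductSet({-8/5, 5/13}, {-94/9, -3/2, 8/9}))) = ProductSet({5/13}, {-3/2, 8/9})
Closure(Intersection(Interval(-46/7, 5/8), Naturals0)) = Range(0, 1, 1)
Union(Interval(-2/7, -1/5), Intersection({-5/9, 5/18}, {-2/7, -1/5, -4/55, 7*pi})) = Interval(-2/7, -1/5)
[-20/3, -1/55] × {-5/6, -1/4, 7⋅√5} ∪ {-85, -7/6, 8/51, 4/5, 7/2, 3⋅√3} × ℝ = ({-85, -7/6, 8/51, 4/5, 7/2, 3⋅√3} × ℝ) ∪ ([-20/3, -1/55] × {-5/6, -1/4, 7⋅√5})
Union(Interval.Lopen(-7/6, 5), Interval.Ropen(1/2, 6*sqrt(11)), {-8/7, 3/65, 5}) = Interval.open(-7/6, 6*sqrt(11))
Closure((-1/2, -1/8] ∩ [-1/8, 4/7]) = {-1/8}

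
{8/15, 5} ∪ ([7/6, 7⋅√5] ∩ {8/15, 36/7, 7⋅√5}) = {8/15, 5, 36/7, 7⋅√5}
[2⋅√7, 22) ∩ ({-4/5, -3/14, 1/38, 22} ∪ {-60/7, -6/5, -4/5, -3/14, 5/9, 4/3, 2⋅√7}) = {2⋅√7}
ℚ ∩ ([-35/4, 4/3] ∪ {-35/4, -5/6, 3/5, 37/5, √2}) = {37/5} ∪ (ℚ ∩ [-35/4, 4/3])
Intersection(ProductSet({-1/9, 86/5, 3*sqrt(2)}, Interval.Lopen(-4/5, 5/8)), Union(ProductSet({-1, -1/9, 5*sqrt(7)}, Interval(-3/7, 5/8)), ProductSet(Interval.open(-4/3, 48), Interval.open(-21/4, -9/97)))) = Union(ProductSet({-1/9}, Interval(-3/7, 5/8)), ProductSet({-1/9, 86/5, 3*sqrt(2)}, Interval.open(-4/5, -9/97)))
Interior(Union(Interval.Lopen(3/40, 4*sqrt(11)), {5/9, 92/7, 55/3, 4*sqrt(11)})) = Interval.open(3/40, 4*sqrt(11))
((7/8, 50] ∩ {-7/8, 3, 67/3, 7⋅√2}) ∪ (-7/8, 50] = (-7/8, 50]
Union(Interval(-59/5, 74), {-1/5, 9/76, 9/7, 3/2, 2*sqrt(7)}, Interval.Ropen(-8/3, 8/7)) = Interval(-59/5, 74)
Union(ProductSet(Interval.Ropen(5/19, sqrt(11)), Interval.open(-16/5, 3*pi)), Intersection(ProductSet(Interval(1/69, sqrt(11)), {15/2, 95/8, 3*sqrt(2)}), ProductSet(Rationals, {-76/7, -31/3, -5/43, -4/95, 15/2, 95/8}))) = Union(ProductSet(Intersection(Interval(1/69, sqrt(11)), Rationals), {15/2, 95/8}), ProductSet(Interval.Ropen(5/19, sqrt(11)), Interval.open(-16/5, 3*pi)))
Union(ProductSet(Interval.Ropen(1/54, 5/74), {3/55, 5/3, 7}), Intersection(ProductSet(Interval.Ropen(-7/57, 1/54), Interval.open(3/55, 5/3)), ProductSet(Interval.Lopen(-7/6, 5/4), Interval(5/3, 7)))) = ProductSet(Interval.Ropen(1/54, 5/74), {3/55, 5/3, 7})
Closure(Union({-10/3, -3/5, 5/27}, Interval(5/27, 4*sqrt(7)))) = Union({-10/3, -3/5}, Interval(5/27, 4*sqrt(7)))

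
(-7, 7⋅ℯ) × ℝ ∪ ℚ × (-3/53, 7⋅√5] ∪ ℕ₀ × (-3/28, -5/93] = (ℕ₀ × (-3/28, -5/93]) ∪ ((-7, 7⋅ℯ) × ℝ) ∪ (ℚ × (-3/53, 7⋅√5])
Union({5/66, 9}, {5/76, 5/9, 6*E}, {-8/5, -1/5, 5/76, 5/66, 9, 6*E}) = {-8/5, -1/5, 5/76, 5/66, 5/9, 9, 6*E}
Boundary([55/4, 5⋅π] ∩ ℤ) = {14, 15}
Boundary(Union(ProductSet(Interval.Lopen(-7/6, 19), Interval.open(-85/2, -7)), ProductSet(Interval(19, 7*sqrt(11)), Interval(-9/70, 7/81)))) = Union(ProductSet({-7/6, 19}, Interval(-85/2, -7)), ProductSet({19, 7*sqrt(11)}, Interval(-9/70, 7/81)), ProductSet(Interval(-7/6, 19), {-85/2, -7}), ProductSet(Interval(19, 7*sqrt(11)), {-9/70, 7/81}))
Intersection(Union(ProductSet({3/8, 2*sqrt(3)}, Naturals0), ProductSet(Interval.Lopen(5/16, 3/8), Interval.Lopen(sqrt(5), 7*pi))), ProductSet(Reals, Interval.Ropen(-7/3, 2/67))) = ProductSet({3/8, 2*sqrt(3)}, Range(0, 1, 1))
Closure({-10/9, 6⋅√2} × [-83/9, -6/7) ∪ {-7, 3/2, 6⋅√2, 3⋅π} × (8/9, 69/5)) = ({-10/9, 6⋅√2} × [-83/9, -6/7]) ∪ ({-7, 3/2, 6⋅√2, 3⋅π} × [8/9, 69/5])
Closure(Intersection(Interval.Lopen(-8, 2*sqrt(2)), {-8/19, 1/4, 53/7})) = {-8/19, 1/4}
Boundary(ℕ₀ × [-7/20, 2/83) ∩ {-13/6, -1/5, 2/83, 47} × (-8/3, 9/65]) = {47} × [-7/20, 2/83]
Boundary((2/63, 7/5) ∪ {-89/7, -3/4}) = {-89/7, -3/4, 2/63, 7/5}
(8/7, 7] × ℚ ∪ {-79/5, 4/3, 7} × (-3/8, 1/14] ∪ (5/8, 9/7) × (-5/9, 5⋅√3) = ((8/7, 7] × ℚ) ∪ ({-79/5, 4/3, 7} × (-3/8, 1/14]) ∪ ((5/8, 9/7) × (-5/9, 5⋅√3))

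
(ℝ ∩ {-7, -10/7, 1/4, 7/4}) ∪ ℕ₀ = {-7, -10/7, 1/4, 7/4} ∪ ℕ₀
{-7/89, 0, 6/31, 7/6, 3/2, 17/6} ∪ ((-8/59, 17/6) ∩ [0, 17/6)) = {-7/89} ∪ [0, 17/6]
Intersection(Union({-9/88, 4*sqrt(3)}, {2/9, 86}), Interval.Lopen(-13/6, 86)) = {-9/88, 2/9, 86, 4*sqrt(3)}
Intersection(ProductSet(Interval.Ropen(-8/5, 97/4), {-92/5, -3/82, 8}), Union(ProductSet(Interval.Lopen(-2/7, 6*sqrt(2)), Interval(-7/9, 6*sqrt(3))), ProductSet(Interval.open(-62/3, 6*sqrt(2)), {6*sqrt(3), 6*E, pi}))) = ProductSet(Interval.Lopen(-2/7, 6*sqrt(2)), {-3/82, 8})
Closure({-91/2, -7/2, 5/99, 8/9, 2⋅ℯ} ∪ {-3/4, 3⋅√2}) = {-91/2, -7/2, -3/4, 5/99, 8/9, 3⋅√2, 2⋅ℯ}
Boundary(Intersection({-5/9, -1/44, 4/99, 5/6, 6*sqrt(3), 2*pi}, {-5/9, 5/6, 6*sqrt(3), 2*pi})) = {-5/9, 5/6, 6*sqrt(3), 2*pi}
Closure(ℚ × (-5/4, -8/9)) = ℝ × [-5/4, -8/9]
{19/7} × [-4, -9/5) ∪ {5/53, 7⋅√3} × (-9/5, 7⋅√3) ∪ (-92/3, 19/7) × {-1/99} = ({19/7} × [-4, -9/5)) ∪ ((-92/3, 19/7) × {-1/99}) ∪ ({5/53, 7⋅√3} × (-9/5, 7⋅√3))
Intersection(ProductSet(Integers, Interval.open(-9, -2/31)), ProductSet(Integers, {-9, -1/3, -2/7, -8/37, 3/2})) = ProductSet(Integers, {-1/3, -2/7, -8/37})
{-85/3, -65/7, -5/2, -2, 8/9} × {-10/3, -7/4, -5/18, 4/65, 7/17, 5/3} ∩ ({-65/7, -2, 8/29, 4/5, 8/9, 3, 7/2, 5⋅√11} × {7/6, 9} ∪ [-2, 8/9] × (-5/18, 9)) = {-2, 8/9} × {4/65, 7/17, 5/3}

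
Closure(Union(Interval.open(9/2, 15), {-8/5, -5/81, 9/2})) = Union({-8/5, -5/81}, Interval(9/2, 15))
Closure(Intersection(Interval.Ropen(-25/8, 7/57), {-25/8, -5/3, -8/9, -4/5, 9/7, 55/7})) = {-25/8, -5/3, -8/9, -4/5}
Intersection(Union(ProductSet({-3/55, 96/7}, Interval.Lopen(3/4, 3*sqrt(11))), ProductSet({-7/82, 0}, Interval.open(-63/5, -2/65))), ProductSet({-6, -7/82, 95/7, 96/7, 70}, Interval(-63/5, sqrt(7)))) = Union(ProductSet({-7/82}, Interval.open(-63/5, -2/65)), ProductSet({96/7}, Interval.Lopen(3/4, sqrt(7))))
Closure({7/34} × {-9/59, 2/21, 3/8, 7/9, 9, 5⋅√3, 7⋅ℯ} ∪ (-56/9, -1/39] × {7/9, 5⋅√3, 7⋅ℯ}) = ([-56/9, -1/39] × {7/9, 5⋅√3, 7⋅ℯ}) ∪ ({7/34} × {-9/59, 2/21, 3/8, 7/9, 9, 5⋅√3, 7⋅ℯ})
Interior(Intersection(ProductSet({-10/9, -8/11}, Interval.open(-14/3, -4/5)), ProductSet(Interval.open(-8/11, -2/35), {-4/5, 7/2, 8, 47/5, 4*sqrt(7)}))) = EmptySet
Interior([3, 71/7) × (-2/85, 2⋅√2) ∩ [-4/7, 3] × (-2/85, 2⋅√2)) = ∅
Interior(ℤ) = ∅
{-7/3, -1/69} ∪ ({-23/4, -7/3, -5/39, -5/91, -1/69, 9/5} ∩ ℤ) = {-7/3, -1/69}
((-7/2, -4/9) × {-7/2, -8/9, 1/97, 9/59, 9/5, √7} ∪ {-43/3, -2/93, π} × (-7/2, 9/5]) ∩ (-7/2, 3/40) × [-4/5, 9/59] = ({-2/93} × [-4/5, 9/59]) ∪ ((-7/2, -4/9) × {1/97, 9/59})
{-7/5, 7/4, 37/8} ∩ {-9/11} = ∅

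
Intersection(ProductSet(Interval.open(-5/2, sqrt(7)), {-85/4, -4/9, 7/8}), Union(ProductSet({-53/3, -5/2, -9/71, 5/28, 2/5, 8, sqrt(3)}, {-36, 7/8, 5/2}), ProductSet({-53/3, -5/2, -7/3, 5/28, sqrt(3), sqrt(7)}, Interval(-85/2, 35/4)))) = Union(ProductSet({-7/3, 5/28, sqrt(3)}, {-85/4, -4/9, 7/8}), ProductSet({-9/71, 5/28, 2/5, sqrt(3)}, {7/8}))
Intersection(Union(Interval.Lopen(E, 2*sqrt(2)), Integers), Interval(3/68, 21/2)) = Union(Interval.Lopen(E, 2*sqrt(2)), Range(1, 11, 1))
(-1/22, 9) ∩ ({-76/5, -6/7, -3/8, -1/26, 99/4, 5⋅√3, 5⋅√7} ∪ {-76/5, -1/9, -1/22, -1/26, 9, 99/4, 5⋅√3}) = {-1/26, 5⋅√3}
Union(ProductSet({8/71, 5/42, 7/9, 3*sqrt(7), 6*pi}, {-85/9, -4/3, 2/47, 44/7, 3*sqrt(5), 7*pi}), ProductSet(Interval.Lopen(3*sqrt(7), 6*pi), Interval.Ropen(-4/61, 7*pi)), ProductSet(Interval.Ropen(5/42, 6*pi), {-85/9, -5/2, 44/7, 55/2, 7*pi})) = Union(ProductSet({8/71, 5/42, 7/9, 3*sqrt(7), 6*pi}, {-85/9, -4/3, 2/47, 44/7, 3*sqrt(5), 7*pi}), ProductSet(Interval.Ropen(5/42, 6*pi), {-85/9, -5/2, 44/7, 55/2, 7*pi}), ProductSet(Interval.Lopen(3*sqrt(7), 6*pi), Interval.Ropen(-4/61, 7*pi)))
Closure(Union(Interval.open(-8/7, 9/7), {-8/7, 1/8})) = Interval(-8/7, 9/7)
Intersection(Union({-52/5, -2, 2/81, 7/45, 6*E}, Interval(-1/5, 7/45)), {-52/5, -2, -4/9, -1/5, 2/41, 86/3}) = {-52/5, -2, -1/5, 2/41}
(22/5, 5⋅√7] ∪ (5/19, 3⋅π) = (5/19, 5⋅√7]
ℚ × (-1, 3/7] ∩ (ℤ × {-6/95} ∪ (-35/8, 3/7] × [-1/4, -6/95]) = (ℤ × {-6/95}) ∪ ((ℚ ∩ (-35/8, 3/7]) × [-1/4, -6/95])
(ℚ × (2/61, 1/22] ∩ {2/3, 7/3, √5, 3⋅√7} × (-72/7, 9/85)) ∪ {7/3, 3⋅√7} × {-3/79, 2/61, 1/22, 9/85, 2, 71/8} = ({2/3, 7/3} × (2/61, 1/22]) ∪ ({7/3, 3⋅√7} × {-3/79, 2/61, 1/22, 9/85, 2, 71/8})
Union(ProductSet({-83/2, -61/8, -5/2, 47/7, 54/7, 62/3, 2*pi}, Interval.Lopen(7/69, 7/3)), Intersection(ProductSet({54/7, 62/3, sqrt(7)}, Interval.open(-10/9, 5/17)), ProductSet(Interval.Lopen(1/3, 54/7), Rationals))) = Union(ProductSet({54/7, sqrt(7)}, Intersection(Interval.open(-10/9, 5/17), Rationals)), ProductSet({-83/2, -61/8, -5/2, 47/7, 54/7, 62/3, 2*pi}, Interval.Lopen(7/69, 7/3)))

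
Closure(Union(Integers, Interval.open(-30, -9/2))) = Union(Integers, Interval(-30, -9/2))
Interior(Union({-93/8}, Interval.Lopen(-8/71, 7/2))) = Interval.open(-8/71, 7/2)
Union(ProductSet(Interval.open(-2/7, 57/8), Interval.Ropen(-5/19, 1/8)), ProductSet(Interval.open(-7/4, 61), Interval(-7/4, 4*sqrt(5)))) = ProductSet(Interval.open(-7/4, 61), Interval(-7/4, 4*sqrt(5)))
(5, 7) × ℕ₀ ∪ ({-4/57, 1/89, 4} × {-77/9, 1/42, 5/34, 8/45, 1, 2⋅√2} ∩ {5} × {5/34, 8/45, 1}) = (5, 7) × ℕ₀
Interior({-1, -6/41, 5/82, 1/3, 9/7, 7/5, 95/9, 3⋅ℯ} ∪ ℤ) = ∅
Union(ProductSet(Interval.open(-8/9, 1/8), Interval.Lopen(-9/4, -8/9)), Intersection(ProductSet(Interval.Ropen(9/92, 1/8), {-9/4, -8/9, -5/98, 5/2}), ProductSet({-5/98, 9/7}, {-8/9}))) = ProductSet(Interval.open(-8/9, 1/8), Interval.Lopen(-9/4, -8/9))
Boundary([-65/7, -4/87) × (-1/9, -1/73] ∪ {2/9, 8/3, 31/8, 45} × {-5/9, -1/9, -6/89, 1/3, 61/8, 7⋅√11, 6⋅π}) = ({-65/7, -4/87} × [-1/9, -1/73]) ∪ ([-65/7, -4/87] × {-1/9, -1/73}) ∪ ({2/9, 8/3, 31/8, 45} × {-5/9, -1/9, -6/89, 1/3, 61/8, 7⋅√11, 6⋅π})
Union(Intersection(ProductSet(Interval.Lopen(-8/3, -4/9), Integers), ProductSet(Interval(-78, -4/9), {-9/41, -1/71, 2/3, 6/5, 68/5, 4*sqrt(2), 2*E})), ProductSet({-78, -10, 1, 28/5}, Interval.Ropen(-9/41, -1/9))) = ProductSet({-78, -10, 1, 28/5}, Interval.Ropen(-9/41, -1/9))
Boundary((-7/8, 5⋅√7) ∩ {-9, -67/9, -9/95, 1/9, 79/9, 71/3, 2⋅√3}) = {-9/95, 1/9, 79/9, 2⋅√3}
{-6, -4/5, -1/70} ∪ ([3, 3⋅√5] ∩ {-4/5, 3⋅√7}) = {-6, -4/5, -1/70}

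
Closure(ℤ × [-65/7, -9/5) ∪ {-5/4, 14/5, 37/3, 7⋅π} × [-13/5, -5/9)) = (ℤ × [-65/7, -9/5]) ∪ ({-5/4, 14/5, 37/3, 7⋅π} × [-13/5, -5/9])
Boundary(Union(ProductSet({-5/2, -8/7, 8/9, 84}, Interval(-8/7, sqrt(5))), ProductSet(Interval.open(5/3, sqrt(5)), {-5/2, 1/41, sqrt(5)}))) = Union(ProductSet({-5/2, -8/7, 8/9, 84}, Interval(-8/7, sqrt(5))), ProductSet(Interval(5/3, sqrt(5)), {-5/2, 1/41, sqrt(5)}))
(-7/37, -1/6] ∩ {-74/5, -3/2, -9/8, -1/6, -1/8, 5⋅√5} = {-1/6}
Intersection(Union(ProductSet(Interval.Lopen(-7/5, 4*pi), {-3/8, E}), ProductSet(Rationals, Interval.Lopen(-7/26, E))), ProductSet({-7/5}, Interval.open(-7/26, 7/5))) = ProductSet({-7/5}, Interval.open(-7/26, 7/5))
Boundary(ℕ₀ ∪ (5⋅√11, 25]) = {5⋅√11} ∪ (ℕ₀ \ (5⋅√11, 25))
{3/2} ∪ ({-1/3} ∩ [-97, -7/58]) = {-1/3, 3/2}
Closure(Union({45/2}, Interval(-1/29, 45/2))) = Interval(-1/29, 45/2)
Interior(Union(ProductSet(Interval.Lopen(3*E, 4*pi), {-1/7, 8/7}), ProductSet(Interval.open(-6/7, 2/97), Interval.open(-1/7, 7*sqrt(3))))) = ProductSet(Interval.open(-6/7, 2/97), Interval.open(-1/7, 7*sqrt(3)))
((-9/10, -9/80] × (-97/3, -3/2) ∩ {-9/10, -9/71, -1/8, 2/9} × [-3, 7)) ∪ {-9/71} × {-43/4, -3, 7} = ({-9/71} × {-43/4, -3, 7}) ∪ ({-9/71, -1/8} × [-3, -3/2))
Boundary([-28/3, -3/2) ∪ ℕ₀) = {-28/3, -3/2} ∪ (ℕ₀ \ (-28/3, -3/2))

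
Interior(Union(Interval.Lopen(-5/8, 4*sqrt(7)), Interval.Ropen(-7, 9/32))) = Interval.open(-7, 4*sqrt(7))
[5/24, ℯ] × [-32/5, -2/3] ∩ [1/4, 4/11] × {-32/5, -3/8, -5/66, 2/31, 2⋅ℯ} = [1/4, 4/11] × {-32/5}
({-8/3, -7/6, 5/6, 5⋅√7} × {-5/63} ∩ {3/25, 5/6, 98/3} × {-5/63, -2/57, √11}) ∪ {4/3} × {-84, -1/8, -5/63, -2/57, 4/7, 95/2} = ({5/6} × {-5/63}) ∪ ({4/3} × {-84, -1/8, -5/63, -2/57, 4/7, 95/2})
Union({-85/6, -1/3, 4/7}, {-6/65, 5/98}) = {-85/6, -1/3, -6/65, 5/98, 4/7}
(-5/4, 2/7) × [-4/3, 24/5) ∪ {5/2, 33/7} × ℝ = ({5/2, 33/7} × ℝ) ∪ ((-5/4, 2/7) × [-4/3, 24/5))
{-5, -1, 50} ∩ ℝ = {-5, -1, 50}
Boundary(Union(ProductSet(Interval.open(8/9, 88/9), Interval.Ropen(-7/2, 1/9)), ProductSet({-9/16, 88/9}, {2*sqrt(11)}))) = Union(ProductSet({-9/16, 88/9}, {2*sqrt(11)}), ProductSet({8/9, 88/9}, Interval(-7/2, 1/9)), ProductSet(Interval(8/9, 88/9), {-7/2, 1/9}))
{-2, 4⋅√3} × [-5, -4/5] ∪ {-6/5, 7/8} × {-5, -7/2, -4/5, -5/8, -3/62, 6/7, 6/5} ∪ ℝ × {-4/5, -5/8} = (ℝ × {-4/5, -5/8}) ∪ ({-6/5, 7/8} × {-5, -7/2, -4/5, -5/8, -3/62, 6/7, 6/5}) ∪ ({-2, 4⋅√3} × [-5, -4/5])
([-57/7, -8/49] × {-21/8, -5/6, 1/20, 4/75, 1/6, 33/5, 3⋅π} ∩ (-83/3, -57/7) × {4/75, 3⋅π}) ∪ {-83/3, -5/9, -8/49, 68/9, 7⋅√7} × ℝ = {-83/3, -5/9, -8/49, 68/9, 7⋅√7} × ℝ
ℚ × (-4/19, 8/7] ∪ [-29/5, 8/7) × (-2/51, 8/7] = (ℚ × (-4/19, 8/7]) ∪ ([-29/5, 8/7) × (-2/51, 8/7])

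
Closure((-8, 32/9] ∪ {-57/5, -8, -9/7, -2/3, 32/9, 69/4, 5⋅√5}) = {-57/5, 69/4, 5⋅√5} ∪ [-8, 32/9]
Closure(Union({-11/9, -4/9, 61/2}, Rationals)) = Reals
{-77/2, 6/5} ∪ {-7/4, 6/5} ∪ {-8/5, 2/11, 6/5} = {-77/2, -7/4, -8/5, 2/11, 6/5}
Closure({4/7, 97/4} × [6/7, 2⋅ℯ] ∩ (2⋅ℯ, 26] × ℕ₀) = {97/4} × {1, 2, …, 5}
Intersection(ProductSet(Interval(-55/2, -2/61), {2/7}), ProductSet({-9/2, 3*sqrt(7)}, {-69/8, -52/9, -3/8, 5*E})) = EmptySet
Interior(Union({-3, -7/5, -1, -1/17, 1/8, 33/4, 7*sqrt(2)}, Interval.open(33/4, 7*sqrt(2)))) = Interval.open(33/4, 7*sqrt(2))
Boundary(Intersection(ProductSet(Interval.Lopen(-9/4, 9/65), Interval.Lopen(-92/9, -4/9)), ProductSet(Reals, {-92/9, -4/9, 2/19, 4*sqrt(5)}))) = ProductSet(Interval(-9/4, 9/65), {-4/9})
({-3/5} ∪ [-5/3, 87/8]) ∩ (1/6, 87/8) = (1/6, 87/8)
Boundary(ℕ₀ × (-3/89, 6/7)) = ℕ₀ × [-3/89, 6/7]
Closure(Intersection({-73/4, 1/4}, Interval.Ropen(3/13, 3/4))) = {1/4}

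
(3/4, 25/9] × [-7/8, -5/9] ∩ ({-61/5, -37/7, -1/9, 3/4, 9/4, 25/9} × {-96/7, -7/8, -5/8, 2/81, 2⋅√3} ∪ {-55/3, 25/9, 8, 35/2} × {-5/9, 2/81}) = ({25/9} × {-5/9}) ∪ ({9/4, 25/9} × {-7/8, -5/8})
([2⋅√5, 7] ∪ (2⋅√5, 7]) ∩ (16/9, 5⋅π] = [2⋅√5, 7]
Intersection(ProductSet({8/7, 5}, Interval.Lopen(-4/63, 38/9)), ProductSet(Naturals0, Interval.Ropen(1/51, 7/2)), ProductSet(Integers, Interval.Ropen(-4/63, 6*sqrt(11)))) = ProductSet({5}, Interval.Ropen(1/51, 7/2))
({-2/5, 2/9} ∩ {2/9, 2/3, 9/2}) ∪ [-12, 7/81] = [-12, 7/81] ∪ {2/9}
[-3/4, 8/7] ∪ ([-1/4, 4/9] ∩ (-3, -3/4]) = [-3/4, 8/7]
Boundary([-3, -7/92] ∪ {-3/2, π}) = {-3, -7/92, π}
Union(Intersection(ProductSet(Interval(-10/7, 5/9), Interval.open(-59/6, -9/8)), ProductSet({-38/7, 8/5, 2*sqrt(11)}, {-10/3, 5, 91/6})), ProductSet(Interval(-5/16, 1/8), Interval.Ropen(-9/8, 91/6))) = ProductSet(Interval(-5/16, 1/8), Interval.Ropen(-9/8, 91/6))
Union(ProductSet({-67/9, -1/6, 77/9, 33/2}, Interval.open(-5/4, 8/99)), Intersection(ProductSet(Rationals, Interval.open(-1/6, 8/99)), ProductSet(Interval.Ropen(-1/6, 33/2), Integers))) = Union(ProductSet({-67/9, -1/6, 77/9, 33/2}, Interval.open(-5/4, 8/99)), ProductSet(Intersection(Interval.Ropen(-1/6, 33/2), Rationals), Range(0, 1, 1)))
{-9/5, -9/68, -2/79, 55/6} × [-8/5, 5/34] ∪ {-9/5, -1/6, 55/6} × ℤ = ({-9/5, -1/6, 55/6} × ℤ) ∪ ({-9/5, -9/68, -2/79, 55/6} × [-8/5, 5/34])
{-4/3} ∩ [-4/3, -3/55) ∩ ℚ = {-4/3}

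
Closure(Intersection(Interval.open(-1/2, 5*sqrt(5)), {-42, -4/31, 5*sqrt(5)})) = {-4/31}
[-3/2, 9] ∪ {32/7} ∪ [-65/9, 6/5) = [-65/9, 9]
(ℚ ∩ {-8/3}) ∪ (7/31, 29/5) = {-8/3} ∪ (7/31, 29/5)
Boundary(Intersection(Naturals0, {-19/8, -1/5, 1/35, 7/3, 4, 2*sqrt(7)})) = {4}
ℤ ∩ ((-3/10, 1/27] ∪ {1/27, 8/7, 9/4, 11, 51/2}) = {0} ∪ {11}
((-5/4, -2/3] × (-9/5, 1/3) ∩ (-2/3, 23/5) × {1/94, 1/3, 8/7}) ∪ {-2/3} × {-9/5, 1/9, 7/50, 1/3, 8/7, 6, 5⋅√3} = {-2/3} × {-9/5, 1/9, 7/50, 1/3, 8/7, 6, 5⋅√3}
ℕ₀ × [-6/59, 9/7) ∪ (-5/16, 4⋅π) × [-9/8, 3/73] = (ℕ₀ × [-6/59, 9/7)) ∪ ((-5/16, 4⋅π) × [-9/8, 3/73])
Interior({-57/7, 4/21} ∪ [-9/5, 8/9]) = (-9/5, 8/9)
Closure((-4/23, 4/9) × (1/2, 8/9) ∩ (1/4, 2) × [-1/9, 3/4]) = ({1/4, 4/9} × [1/2, 3/4]) ∪ ([1/4, 4/9] × {1/2, 3/4}) ∪ ((1/4, 4/9) × (1/2, 3/4])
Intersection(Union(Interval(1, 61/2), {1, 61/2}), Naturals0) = Range(1, 31, 1)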